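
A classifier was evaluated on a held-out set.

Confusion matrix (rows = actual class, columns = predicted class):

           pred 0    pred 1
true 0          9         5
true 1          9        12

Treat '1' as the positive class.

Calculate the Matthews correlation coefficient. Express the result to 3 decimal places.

0.210

MCC = (TP·TN − FP·FN) / √((TP+FP)(TP+FN)(TN+FP)(TN+FN))
Numerator = 12·9 − 5·9 = 63
Denominator = √(17·21·14·18) = √89964 = 299.9400
MCC = 63 / 299.9400 = 0.210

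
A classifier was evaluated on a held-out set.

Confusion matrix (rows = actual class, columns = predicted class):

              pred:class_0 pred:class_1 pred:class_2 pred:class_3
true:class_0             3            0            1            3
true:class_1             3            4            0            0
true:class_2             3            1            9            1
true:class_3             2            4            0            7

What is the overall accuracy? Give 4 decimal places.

0.5610

Accuracy = trace / total = (3+4+9+7=23) / 41 = 23/41 = 0.5610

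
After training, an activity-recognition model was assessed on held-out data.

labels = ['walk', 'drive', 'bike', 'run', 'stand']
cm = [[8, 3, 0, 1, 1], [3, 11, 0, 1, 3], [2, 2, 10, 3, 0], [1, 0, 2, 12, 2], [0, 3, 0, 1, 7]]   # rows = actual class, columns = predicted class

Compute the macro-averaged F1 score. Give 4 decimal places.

0.6292

Per-class F1 score (2·TP/(2·TP+FP+FN)):
  walk: TP=8, FP=3+2+1+0=6, FN=3+0+1+1=5 → 16/27 = 0.59259
  drive: TP=11, FP=3+2+0+3=8, FN=3+0+1+3=7 → 22/37 = 0.59459
  bike: TP=10, FP=0+0+2+0=2, FN=2+2+3+0=7 → 20/29 = 0.68966
  run: TP=12, FP=1+1+3+1=6, FN=1+0+2+2=5 → 24/35 = 0.68571
  stand: TP=7, FP=1+3+0+2=6, FN=0+3+0+1=4 → 14/24 = 0.58333
Macro-F1 score = mean = (0.59259 + 0.59459 + 0.68966 + 0.68571 + 0.58333) / 5 = 0.6292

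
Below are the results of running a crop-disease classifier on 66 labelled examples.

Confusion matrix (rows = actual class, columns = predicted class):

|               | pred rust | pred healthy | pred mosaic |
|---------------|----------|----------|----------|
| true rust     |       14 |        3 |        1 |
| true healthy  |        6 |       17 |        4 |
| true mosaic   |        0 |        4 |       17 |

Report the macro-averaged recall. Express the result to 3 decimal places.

Per-class recall (TP/(TP+FN)):
  rust: TP=14, FN=3+1=4 → 14/18 = 0.7778
  healthy: TP=17, FN=6+4=10 → 17/27 = 0.6296
  mosaic: TP=17, FN=0+4=4 → 17/21 = 0.8095
Macro-recall = mean = (0.7778 + 0.6296 + 0.8095) / 3 = 0.739

0.739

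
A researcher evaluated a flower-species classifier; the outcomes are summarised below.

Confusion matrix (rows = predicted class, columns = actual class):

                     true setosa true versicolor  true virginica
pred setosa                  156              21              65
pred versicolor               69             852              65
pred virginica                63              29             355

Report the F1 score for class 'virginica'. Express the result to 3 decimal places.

F1 score = 2·TP/(2·TP+FP+FN).
virginica: TP=355, FP=63+29=92, FN=65+65=130 → 710/932 = 0.7618

0.762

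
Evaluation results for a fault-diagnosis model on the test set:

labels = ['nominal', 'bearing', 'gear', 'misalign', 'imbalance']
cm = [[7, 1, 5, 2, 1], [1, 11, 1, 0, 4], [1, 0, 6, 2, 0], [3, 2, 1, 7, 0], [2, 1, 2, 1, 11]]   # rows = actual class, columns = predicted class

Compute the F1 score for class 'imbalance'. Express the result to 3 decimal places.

Treat 'imbalance' as positive and all other classes as negative.
F1 score = 2·TP/(2·TP+FP+FN).
imbalance: TP=11, FP=1+4+0+0=5, FN=2+1+2+1=6 → 22/33 = 0.6667

0.667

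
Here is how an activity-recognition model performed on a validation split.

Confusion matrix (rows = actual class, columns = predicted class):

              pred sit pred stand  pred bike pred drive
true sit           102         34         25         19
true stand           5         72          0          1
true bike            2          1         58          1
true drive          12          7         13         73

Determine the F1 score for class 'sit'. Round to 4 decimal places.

0.6777

Take TP from the diagonal, FP from the rest of the 'sit' prediction marginal, FN from the rest of the 'sit' actual marginal.
F1 score = 2·TP/(2·TP+FP+FN).
sit: TP=102, FP=5+2+12=19, FN=34+25+19=78 → 204/301 = 0.67774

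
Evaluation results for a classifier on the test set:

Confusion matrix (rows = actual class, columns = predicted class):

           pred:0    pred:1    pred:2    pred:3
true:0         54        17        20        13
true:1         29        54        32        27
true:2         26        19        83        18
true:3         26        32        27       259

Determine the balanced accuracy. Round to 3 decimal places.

0.555

Balanced accuracy = mean of per-class recall.
  0: recall = 54/104 = 0.5192
  1: recall = 54/142 = 0.3803
  2: recall = 83/146 = 0.5685
  3: recall = 259/344 = 0.7529
Mean = (0.5192 + 0.3803 + 0.5685 + 0.7529) / 4 = 0.555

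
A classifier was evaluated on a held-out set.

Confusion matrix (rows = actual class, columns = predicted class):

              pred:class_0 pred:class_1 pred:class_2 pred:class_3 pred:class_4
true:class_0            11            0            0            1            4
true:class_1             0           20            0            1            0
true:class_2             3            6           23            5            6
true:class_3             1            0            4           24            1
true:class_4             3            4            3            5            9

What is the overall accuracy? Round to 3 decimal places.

0.649

Accuracy = trace / total = (11+20+23+24+9=87) / 134 = 87/134 = 0.649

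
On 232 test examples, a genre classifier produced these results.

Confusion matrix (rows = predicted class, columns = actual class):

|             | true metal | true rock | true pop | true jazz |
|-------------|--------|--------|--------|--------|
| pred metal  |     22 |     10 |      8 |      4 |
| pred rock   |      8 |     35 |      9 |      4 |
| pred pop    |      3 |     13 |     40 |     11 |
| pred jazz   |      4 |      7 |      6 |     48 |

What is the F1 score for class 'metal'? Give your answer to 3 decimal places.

Treat 'metal' as positive and all other classes as negative.
F1 score = 2·TP/(2·TP+FP+FN).
metal: TP=22, FP=10+8+4=22, FN=8+3+4=15 → 44/81 = 0.5432

0.543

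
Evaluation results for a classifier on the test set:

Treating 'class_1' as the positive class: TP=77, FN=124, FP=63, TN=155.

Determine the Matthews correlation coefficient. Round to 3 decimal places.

0.100

MCC = (TP·TN − FP·FN) / √((TP+FP)(TP+FN)(TN+FP)(TN+FN))
Numerator = 77·155 − 63·124 = 4123
Denominator = √(140·201·218·279) = √1711531080 = 41370.6548
MCC = 4123 / 41370.6548 = 0.100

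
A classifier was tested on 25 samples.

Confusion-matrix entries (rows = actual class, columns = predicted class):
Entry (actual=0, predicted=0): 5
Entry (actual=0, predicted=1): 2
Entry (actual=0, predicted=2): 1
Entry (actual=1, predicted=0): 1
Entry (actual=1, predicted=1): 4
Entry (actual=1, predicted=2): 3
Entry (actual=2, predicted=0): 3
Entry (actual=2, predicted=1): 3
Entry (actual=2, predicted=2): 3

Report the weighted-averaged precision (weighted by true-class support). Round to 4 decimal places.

Per-class precision (TP/(TP+FP)):
  0: TP=5, FP=1+3=4 → 5/9 = 0.55556
  1: TP=4, FP=2+3=5 → 4/9 = 0.44444
  2: TP=3, FP=1+3=4 → 3/7 = 0.42857
Weighted-precision = Σ (supportᵢ/N)·precisionᵢ with N=25: (8/25)·0.55556 + (8/25)·0.44444 + (9/25)·0.42857 = 0.4743

0.4743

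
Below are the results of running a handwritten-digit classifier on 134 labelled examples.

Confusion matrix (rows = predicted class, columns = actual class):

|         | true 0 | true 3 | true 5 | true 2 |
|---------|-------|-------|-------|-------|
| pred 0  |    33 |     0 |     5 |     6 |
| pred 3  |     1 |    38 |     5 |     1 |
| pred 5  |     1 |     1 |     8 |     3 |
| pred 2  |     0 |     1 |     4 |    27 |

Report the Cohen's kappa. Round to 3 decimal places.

0.715

Observed agreement pₒ = trace/N = 106/134 = 0.7910
Expected agreement pₑ = Σ (rowᵢ·colᵢ)/N² = (35·44 + 40·45 + 22·13 + 37·32)/134² = 0.2679
κ = (pₒ − pₑ)/(1 − pₑ) = (0.7910 − 0.2679)/(1 − 0.2679) = 0.715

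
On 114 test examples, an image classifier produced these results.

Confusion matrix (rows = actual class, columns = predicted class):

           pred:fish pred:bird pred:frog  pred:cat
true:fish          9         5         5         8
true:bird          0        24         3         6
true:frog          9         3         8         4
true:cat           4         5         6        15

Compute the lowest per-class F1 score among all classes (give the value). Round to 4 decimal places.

0.3478

Per-class F1 score (2·TP/(2·TP+FP+FN)):
  fish: TP=9, FP=0+9+4=13, FN=5+5+8=18 → 18/49 = 0.36735
  bird: TP=24, FP=5+3+5=13, FN=0+3+6=9 → 48/70 = 0.68571
  frog: TP=8, FP=5+3+6=14, FN=9+3+4=16 → 16/46 = 0.34783
  cat: TP=15, FP=8+6+4=18, FN=4+5+6=15 → 30/63 = 0.47619
Lowest is class 'frog' with F1 score = 0.3478.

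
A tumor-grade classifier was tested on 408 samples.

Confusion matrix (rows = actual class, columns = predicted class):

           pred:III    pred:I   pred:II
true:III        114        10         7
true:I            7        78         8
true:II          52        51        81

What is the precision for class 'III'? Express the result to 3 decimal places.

0.659

Treat 'III' as positive and all other classes as negative.
precision = TP/(TP+FP).
III: TP=114, FP=7+52=59 → 114/173 = 0.6590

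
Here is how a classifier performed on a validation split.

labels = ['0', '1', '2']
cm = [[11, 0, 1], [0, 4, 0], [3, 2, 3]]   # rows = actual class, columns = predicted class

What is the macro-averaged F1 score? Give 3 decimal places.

0.715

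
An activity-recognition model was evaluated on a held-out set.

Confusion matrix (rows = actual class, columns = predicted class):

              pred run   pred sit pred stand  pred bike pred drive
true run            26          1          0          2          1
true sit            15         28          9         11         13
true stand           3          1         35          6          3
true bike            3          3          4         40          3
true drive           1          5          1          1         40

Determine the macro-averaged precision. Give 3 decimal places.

Per-class precision (TP/(TP+FP)):
  run: TP=26, FP=15+3+3+1=22 → 26/48 = 0.5417
  sit: TP=28, FP=1+1+3+5=10 → 28/38 = 0.7368
  stand: TP=35, FP=0+9+4+1=14 → 35/49 = 0.7143
  bike: TP=40, FP=2+11+6+1=20 → 40/60 = 0.6667
  drive: TP=40, FP=1+13+3+3=20 → 40/60 = 0.6667
Macro-precision = mean = (0.5417 + 0.7368 + 0.7143 + 0.6667 + 0.6667) / 5 = 0.665

0.665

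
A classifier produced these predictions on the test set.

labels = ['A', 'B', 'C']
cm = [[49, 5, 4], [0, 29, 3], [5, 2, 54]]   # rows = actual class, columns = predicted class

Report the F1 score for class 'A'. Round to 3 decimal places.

0.875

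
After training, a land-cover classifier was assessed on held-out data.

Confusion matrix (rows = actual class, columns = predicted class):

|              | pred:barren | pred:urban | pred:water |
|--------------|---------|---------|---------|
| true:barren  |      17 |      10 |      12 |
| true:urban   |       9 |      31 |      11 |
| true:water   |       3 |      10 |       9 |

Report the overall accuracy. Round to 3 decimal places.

Accuracy = trace / total = (17+31+9=57) / 112 = 57/112 = 0.509

0.509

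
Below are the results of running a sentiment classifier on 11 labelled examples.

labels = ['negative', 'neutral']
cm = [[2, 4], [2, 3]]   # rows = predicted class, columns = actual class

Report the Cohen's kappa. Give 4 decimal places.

Observed agreement pₒ = trace/N = 5/11 = 0.45455
Expected agreement pₑ = Σ (rowᵢ·colᵢ)/N² = (4·6 + 7·5)/11² = 0.48760
κ = (pₒ − pₑ)/(1 − pₑ) = (0.45455 − 0.48760)/(1 − 0.48760) = -0.0645

-0.0645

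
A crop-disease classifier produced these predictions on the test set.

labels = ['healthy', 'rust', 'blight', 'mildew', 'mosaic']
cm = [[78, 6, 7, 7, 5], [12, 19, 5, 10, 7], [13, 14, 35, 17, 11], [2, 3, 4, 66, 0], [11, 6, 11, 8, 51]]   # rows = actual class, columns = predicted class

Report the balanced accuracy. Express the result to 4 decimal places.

Balanced accuracy = mean of per-class recall.
  healthy: recall = 78/103 = 0.75728
  rust: recall = 19/53 = 0.35849
  blight: recall = 35/90 = 0.38889
  mildew: recall = 66/75 = 0.88000
  mosaic: recall = 51/87 = 0.58621
Mean = (0.75728 + 0.35849 + 0.38889 + 0.88000 + 0.58621) / 5 = 0.5942

0.5942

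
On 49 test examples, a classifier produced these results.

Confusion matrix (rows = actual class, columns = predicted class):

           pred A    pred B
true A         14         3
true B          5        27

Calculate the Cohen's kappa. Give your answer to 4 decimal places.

0.6494

Observed agreement pₒ = trace/N = 41/49 = 0.83673
Expected agreement pₑ = Σ (rowᵢ·colᵢ)/N² = (17·19 + 32·30)/49² = 0.53436
κ = (pₒ − pₑ)/(1 − pₑ) = (0.83673 − 0.53436)/(1 − 0.53436) = 0.6494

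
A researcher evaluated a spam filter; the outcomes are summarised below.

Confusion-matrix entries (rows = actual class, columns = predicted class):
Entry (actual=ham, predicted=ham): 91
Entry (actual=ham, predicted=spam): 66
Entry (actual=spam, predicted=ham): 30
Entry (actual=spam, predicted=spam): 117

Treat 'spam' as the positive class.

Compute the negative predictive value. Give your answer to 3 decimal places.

0.752

NPV = TN/(TN+FN) = 91/(91+30) = 0.752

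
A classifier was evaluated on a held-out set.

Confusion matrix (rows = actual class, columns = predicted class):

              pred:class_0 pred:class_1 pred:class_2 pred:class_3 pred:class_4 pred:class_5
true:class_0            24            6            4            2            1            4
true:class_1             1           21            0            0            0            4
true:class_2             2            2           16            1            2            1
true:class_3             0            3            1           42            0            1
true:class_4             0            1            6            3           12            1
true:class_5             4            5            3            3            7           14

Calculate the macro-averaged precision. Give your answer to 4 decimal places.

Per-class precision (TP/(TP+FP)):
  class_0: TP=24, FP=1+2+0+0+4=7 → 24/31 = 0.77419
  class_1: TP=21, FP=6+2+3+1+5=17 → 21/38 = 0.55263
  class_2: TP=16, FP=4+0+1+6+3=14 → 16/30 = 0.53333
  class_3: TP=42, FP=2+0+1+3+3=9 → 42/51 = 0.82353
  class_4: TP=12, FP=1+0+2+0+7=10 → 12/22 = 0.54545
  class_5: TP=14, FP=4+4+1+1+1=11 → 14/25 = 0.56000
Macro-precision = mean = (0.77419 + 0.55263 + 0.53333 + 0.82353 + 0.54545 + 0.56000) / 6 = 0.6315

0.6315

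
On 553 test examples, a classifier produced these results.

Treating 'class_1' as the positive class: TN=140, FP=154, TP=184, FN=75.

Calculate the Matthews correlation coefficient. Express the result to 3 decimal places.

MCC = (TP·TN − FP·FN) / √((TP+FP)(TP+FN)(TN+FP)(TN+FN))
Numerator = 184·140 − 154·75 = 14210
Denominator = √(338·259·294·215) = √5533529820 = 74387.6994
MCC = 14210 / 74387.6994 = 0.191

0.191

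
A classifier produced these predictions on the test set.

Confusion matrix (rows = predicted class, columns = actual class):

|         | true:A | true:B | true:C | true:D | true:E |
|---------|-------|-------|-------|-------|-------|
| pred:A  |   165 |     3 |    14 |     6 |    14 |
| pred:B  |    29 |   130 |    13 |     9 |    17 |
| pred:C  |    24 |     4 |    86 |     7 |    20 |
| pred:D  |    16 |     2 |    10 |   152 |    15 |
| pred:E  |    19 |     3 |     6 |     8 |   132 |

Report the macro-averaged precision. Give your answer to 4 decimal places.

Per-class precision (TP/(TP+FP)):
  A: TP=165, FP=3+14+6+14=37 → 165/202 = 0.81683
  B: TP=130, FP=29+13+9+17=68 → 130/198 = 0.65657
  C: TP=86, FP=24+4+7+20=55 → 86/141 = 0.60993
  D: TP=152, FP=16+2+10+15=43 → 152/195 = 0.77949
  E: TP=132, FP=19+3+6+8=36 → 132/168 = 0.78571
Macro-precision = mean = (0.81683 + 0.65657 + 0.60993 + 0.77949 + 0.78571) / 5 = 0.7297

0.7297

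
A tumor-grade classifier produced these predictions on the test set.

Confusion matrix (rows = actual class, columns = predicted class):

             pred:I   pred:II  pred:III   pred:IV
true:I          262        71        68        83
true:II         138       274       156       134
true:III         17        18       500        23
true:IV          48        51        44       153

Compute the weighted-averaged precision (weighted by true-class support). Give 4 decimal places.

Per-class precision (TP/(TP+FP)):
  I: TP=262, FP=138+17+48=203 → 262/465 = 0.56344
  II: TP=274, FP=71+18+51=140 → 274/414 = 0.66184
  III: TP=500, FP=68+156+44=268 → 500/768 = 0.65104
  IV: TP=153, FP=83+134+23=240 → 153/393 = 0.38931
Weighted-precision = Σ (supportᵢ/N)·precisionᵢ with N=2040: (484/2040)·0.56344 + (702/2040)·0.66184 + (558/2040)·0.65104 + (296/2040)·0.38931 = 0.5960

0.5960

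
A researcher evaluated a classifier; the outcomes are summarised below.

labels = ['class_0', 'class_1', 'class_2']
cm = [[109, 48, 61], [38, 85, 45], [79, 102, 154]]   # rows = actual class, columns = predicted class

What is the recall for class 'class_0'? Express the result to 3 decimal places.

0.500

One-vs-rest for 'class_0': TP = diagonal; FP = other classes predicted 'class_0'; FN = 'class_0' predicted as other.
recall = TP/(TP+FN).
class_0: TP=109, FN=48+61=109 → 109/218 = 0.5000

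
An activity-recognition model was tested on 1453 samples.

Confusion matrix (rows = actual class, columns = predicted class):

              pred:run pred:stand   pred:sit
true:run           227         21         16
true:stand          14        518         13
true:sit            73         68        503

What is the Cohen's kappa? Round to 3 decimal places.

Observed agreement pₒ = trace/N = 1248/1453 = 0.8589
Expected agreement pₑ = Σ (rowᵢ·colᵢ)/N² = (264·314 + 545·607 + 644·532)/1453² = 0.3582
κ = (pₒ − pₑ)/(1 − pₑ) = (0.8589 − 0.3582)/(1 − 0.3582) = 0.780

0.780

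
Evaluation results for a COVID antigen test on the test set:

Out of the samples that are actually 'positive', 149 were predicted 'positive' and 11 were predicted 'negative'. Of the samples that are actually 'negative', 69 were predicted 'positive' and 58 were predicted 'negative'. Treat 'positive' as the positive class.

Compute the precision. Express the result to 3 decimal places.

Precision = TP/(TP+FP) = 149/(149+69) = 149/218 = 0.683

0.683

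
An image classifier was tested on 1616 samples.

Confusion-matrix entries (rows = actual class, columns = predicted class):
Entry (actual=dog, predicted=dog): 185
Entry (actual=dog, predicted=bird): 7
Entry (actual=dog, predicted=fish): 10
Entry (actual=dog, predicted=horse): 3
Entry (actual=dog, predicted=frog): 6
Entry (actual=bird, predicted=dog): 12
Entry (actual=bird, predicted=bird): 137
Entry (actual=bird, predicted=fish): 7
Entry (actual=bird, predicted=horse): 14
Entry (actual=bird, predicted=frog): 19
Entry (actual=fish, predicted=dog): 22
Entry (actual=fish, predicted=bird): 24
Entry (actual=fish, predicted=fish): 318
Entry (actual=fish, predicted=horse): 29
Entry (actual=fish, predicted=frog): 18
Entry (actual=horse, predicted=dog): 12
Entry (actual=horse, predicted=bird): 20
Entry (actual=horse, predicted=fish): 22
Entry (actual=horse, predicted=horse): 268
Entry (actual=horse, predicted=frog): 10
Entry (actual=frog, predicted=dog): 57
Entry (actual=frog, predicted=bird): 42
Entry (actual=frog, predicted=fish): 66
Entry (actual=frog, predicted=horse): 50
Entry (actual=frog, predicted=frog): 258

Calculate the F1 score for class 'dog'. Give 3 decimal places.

0.741

Take TP from the diagonal, FP from the rest of the 'dog' prediction marginal, FN from the rest of the 'dog' actual marginal.
F1 score = 2·TP/(2·TP+FP+FN).
dog: TP=185, FP=12+22+12+57=103, FN=7+10+3+6=26 → 370/499 = 0.7415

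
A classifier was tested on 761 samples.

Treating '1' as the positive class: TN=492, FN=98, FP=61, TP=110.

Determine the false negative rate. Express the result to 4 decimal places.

0.4712

FNR = FN/(FN+TP) = 98/(98+110) = 0.4712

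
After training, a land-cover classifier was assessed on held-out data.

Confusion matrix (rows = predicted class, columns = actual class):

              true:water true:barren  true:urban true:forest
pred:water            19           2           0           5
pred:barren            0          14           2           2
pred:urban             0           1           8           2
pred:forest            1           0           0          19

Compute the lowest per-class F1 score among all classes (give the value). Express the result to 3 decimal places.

Per-class F1 score (2·TP/(2·TP+FP+FN)):
  water: TP=19, FP=2+0+5=7, FN=0+0+1=1 → 38/46 = 0.8261
  barren: TP=14, FP=0+2+2=4, FN=2+1+0=3 → 28/35 = 0.8000
  urban: TP=8, FP=0+1+2=3, FN=0+2+0=2 → 16/21 = 0.7619
  forest: TP=19, FP=1+0+0=1, FN=5+2+2=9 → 38/48 = 0.7917
Lowest is class 'urban' with F1 score = 0.762.

0.762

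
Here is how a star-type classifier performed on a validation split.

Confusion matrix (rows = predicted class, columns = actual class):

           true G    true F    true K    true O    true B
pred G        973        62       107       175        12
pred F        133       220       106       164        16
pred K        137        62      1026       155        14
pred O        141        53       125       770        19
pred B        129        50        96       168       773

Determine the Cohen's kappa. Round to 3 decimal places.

Observed agreement pₒ = trace/N = 3762/5686 = 0.6616
Expected agreement pₑ = Σ (rowᵢ·colᵢ)/N² = (1513·1329 + 447·639 + 1460·1394 + 1432·1108 + 834·1216)/5686² = 0.2144
κ = (pₒ − pₑ)/(1 − pₑ) = (0.6616 − 0.2144)/(1 − 0.2144) = 0.569

0.569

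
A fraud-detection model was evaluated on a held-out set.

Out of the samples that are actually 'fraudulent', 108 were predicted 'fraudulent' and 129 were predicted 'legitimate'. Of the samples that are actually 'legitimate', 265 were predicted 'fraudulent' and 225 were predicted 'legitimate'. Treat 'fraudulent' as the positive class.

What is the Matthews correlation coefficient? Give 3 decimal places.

MCC = (TP·TN − FP·FN) / √((TP+FP)(TP+FN)(TN+FP)(TN+FN))
Numerator = 108·225 − 265·129 = -9885
Denominator = √(373·237·490·354) = √15334037460 = 123830.6806
MCC = -9885 / 123830.6806 = -0.080

-0.080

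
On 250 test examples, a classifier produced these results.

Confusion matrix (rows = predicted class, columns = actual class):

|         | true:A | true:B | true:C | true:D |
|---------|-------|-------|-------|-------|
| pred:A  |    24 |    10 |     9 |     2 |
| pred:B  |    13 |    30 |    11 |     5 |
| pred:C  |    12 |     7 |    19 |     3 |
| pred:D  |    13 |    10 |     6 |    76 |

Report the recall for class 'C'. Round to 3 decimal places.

recall = TP/(TP+FN).
C: TP=19, FN=9+11+6=26 → 19/45 = 0.4222

0.422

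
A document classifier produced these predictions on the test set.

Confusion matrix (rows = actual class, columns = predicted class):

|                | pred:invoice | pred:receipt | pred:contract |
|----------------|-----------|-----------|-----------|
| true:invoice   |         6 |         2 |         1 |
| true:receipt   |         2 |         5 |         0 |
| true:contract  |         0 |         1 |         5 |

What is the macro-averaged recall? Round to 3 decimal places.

0.738

Per-class recall (TP/(TP+FN)):
  invoice: TP=6, FN=2+1=3 → 6/9 = 0.6667
  receipt: TP=5, FN=2+0=2 → 5/7 = 0.7143
  contract: TP=5, FN=0+1=1 → 5/6 = 0.8333
Macro-recall = mean = (0.6667 + 0.7143 + 0.8333) / 3 = 0.738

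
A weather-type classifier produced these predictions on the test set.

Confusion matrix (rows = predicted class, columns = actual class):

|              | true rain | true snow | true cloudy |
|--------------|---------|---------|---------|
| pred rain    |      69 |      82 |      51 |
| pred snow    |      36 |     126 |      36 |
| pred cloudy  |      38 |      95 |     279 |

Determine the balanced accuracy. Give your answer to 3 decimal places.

Balanced accuracy = mean of per-class recall.
  rain: recall = 69/143 = 0.4825
  snow: recall = 126/303 = 0.4158
  cloudy: recall = 279/366 = 0.7623
Mean = (0.4825 + 0.4158 + 0.7623) / 3 = 0.554

0.554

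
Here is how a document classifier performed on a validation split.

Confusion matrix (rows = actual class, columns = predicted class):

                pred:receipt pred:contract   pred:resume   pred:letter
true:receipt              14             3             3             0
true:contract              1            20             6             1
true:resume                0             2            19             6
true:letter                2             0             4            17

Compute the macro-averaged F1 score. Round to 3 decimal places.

Per-class F1 score (2·TP/(2·TP+FP+FN)):
  receipt: TP=14, FP=1+0+2=3, FN=3+3+0=6 → 28/37 = 0.7568
  contract: TP=20, FP=3+2+0=5, FN=1+6+1=8 → 40/53 = 0.7547
  resume: TP=19, FP=3+6+4=13, FN=0+2+6=8 → 38/59 = 0.6441
  letter: TP=17, FP=0+1+6=7, FN=2+0+4=6 → 34/47 = 0.7234
Macro-F1 score = mean = (0.7568 + 0.7547 + 0.6441 + 0.7234) / 4 = 0.720

0.720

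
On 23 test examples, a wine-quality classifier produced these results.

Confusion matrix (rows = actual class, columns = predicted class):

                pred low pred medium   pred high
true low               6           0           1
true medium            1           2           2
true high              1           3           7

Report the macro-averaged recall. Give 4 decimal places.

0.6312

Per-class recall (TP/(TP+FN)):
  low: TP=6, FN=0+1=1 → 6/7 = 0.85714
  medium: TP=2, FN=1+2=3 → 2/5 = 0.40000
  high: TP=7, FN=1+3=4 → 7/11 = 0.63636
Macro-recall = mean = (0.85714 + 0.40000 + 0.63636) / 3 = 0.6312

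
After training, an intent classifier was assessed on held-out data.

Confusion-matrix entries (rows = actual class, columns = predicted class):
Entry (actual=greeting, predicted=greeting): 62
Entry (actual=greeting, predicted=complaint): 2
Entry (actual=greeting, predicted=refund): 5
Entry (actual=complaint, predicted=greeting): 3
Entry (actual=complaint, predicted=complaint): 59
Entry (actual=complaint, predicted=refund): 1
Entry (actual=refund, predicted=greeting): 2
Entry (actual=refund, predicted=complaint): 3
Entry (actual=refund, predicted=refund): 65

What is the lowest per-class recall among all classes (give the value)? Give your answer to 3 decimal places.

0.899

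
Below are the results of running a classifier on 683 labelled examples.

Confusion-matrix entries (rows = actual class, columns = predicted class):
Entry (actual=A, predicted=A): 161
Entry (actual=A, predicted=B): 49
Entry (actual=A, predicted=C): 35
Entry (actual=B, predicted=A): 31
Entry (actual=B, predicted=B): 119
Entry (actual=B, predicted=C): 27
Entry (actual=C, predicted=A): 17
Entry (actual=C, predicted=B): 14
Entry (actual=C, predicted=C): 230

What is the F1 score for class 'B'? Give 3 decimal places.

F1 score = 2·TP/(2·TP+FP+FN).
B: TP=119, FP=49+14=63, FN=31+27=58 → 238/359 = 0.6630

0.663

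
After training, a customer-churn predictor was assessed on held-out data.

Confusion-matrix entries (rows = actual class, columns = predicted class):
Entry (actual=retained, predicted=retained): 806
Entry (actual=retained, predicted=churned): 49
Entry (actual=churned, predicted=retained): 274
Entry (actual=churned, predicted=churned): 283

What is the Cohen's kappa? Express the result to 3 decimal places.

Observed agreement pₒ = trace/N = 1089/1412 = 0.7712
Expected agreement pₑ = Σ (rowᵢ·colᵢ)/N² = (855·1080 + 557·332)/1412² = 0.5559
κ = (pₒ − pₑ)/(1 − pₑ) = (0.7712 − 0.5559)/(1 − 0.5559) = 0.485

0.485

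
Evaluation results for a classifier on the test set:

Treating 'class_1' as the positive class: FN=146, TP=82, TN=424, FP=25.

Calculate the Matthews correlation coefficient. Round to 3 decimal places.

0.394

MCC = (TP·TN − FP·FN) / √((TP+FP)(TP+FN)(TN+FP)(TN+FN))
Numerator = 82·424 − 25·146 = 31118
Denominator = √(107·228·449·570) = √6243668280 = 79016.8860
MCC = 31118 / 79016.8860 = 0.394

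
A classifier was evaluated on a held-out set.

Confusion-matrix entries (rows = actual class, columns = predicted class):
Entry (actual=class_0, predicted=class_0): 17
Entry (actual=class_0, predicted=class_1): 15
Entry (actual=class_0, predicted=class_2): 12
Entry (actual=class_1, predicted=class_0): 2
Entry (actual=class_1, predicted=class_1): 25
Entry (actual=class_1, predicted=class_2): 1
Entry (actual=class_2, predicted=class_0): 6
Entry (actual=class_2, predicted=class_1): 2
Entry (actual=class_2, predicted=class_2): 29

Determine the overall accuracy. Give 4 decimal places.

0.6514

Accuracy = trace / total = (17+25+29=71) / 109 = 71/109 = 0.6514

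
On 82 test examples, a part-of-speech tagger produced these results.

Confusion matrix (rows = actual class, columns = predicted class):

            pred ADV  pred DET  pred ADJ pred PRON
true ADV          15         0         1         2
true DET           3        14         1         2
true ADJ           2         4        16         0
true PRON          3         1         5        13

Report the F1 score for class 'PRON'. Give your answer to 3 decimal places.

0.667

Take TP from the diagonal, FP from the rest of the 'PRON' prediction marginal, FN from the rest of the 'PRON' actual marginal.
F1 score = 2·TP/(2·TP+FP+FN).
PRON: TP=13, FP=2+2+0=4, FN=3+1+5=9 → 26/39 = 0.6667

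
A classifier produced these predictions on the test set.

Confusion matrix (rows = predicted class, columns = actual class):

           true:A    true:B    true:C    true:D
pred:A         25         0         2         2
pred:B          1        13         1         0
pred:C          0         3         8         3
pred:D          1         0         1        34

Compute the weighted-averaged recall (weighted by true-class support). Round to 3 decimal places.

0.851

Per-class recall (TP/(TP+FN)):
  A: TP=25, FN=1+0+1=2 → 25/27 = 0.9259
  B: TP=13, FN=0+3+0=3 → 13/16 = 0.8125
  C: TP=8, FN=2+1+1=4 → 8/12 = 0.6667
  D: TP=34, FN=2+0+3=5 → 34/39 = 0.8718
Weighted-recall = Σ (supportᵢ/N)·recallᵢ with N=94: (27/94)·0.9259 + (16/94)·0.8125 + (12/94)·0.6667 + (39/94)·0.8718 = 0.851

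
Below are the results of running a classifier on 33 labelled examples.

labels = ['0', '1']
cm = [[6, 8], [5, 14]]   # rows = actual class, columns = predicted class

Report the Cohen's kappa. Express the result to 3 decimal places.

Observed agreement pₒ = trace/N = 20/33 = 0.6061
Expected agreement pₑ = Σ (rowᵢ·colᵢ)/N² = (14·11 + 19·22)/33² = 0.5253
κ = (pₒ − pₑ)/(1 − pₑ) = (0.6061 − 0.5253)/(1 − 0.5253) = 0.170

0.170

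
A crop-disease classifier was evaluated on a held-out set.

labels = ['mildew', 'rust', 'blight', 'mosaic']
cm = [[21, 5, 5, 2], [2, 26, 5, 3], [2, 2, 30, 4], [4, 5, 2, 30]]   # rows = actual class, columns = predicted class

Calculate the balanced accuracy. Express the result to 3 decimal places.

0.720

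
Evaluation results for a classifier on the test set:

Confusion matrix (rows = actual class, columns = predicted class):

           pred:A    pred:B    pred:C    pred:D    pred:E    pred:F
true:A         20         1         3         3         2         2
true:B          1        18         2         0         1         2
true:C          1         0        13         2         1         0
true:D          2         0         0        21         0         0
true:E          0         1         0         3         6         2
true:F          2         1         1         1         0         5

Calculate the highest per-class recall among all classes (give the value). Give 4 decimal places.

0.9130

Per-class recall (TP/(TP+FN)):
  A: TP=20, FN=1+3+3+2+2=11 → 20/31 = 0.64516
  B: TP=18, FN=1+2+0+1+2=6 → 18/24 = 0.75000
  C: TP=13, FN=1+0+2+1+0=4 → 13/17 = 0.76471
  D: TP=21, FN=2+0+0+0+0=2 → 21/23 = 0.91304
  E: TP=6, FN=0+1+0+3+2=6 → 6/12 = 0.50000
  F: TP=5, FN=2+1+1+1+0=5 → 5/10 = 0.50000
Highest is class 'D' with recall = 0.9130.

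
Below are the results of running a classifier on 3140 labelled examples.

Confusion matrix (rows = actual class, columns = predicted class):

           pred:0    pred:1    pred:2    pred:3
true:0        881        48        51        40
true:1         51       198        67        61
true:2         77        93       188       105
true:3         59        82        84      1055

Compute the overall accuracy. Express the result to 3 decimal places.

Accuracy = trace / total = (881+198+188+1055=2322) / 3140 = 2322/3140 = 0.739

0.739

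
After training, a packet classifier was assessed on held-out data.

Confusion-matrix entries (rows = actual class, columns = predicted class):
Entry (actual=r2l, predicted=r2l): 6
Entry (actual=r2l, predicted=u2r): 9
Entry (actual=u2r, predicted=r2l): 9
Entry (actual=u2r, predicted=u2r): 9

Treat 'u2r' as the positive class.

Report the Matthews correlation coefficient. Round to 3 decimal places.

MCC = (TP·TN − FP·FN) / √((TP+FP)(TP+FN)(TN+FP)(TN+FN))
Numerator = 9·6 − 9·9 = -27
Denominator = √(18·18·15·15) = √72900 = 270.0000
MCC = -27 / 270.0000 = -0.100

-0.100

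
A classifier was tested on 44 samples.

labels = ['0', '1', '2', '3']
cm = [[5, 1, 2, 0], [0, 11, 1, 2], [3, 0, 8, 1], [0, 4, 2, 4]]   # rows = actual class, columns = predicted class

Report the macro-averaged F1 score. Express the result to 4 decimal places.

Per-class F1 score (2·TP/(2·TP+FP+FN)):
  0: TP=5, FP=0+3+0=3, FN=1+2+0=3 → 10/16 = 0.62500
  1: TP=11, FP=1+0+4=5, FN=0+1+2=3 → 22/30 = 0.73333
  2: TP=8, FP=2+1+2=5, FN=3+0+1=4 → 16/25 = 0.64000
  3: TP=4, FP=0+2+1=3, FN=0+4+2=6 → 8/17 = 0.47059
Macro-F1 score = mean = (0.62500 + 0.73333 + 0.64000 + 0.47059) / 4 = 0.6172

0.6172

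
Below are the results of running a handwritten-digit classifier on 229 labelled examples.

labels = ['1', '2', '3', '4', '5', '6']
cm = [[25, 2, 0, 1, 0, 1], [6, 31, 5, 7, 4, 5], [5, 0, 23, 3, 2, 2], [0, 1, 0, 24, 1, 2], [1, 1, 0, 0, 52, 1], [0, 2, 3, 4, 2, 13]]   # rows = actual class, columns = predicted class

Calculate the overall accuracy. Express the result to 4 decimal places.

Accuracy = trace / total = (25+31+23+24+52+13=168) / 229 = 168/229 = 0.7336

0.7336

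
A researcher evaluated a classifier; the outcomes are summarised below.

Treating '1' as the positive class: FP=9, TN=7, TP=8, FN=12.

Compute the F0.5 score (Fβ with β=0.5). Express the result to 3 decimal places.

0.455

Fβ = (1+β²)·TP / ((1+β²)·TP + β²·FN + FP), with β²=1/4
= 1.25·8 / (1.25·8 + 0.25·12 + 9) = 0.455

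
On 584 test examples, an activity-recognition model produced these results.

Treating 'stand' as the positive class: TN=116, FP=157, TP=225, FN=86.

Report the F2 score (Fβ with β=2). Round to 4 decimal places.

Fβ = (1+β²)·TP / ((1+β²)·TP + β²·FN + FP), with β²=4
= 5·225 / (5·225 + 4·86 + 157) = 0.6919

0.6919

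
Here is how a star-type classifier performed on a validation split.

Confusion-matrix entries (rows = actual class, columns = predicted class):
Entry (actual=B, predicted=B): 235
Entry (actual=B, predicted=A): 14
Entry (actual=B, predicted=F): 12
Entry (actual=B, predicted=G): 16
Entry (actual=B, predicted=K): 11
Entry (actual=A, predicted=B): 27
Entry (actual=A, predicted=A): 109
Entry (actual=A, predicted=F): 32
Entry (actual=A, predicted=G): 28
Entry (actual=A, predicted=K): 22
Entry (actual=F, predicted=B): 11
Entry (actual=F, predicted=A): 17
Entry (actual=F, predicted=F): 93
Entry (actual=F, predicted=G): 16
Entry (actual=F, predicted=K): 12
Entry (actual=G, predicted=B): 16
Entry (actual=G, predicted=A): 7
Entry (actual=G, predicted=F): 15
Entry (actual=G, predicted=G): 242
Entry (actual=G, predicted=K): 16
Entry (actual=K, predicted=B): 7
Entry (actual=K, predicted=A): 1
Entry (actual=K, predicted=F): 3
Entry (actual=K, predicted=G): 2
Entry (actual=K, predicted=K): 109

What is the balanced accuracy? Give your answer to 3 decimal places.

0.730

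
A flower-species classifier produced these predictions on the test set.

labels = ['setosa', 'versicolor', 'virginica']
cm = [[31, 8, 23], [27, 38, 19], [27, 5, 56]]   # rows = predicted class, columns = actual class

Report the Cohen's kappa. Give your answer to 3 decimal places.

Observed agreement pₒ = trace/N = 125/234 = 0.5342
Expected agreement pₑ = Σ (rowᵢ·colᵢ)/N² = (85·62 + 51·84 + 98·88)/234² = 0.3320
κ = (pₒ − pₑ)/(1 − pₑ) = (0.5342 − 0.3320)/(1 − 0.3320) = 0.303

0.303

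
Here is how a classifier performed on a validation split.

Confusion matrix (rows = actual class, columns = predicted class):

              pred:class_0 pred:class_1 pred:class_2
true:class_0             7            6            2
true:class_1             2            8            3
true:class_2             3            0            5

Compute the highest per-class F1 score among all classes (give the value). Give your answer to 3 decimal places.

0.593

Per-class F1 score (2·TP/(2·TP+FP+FN)):
  class_0: TP=7, FP=2+3=5, FN=6+2=8 → 14/27 = 0.5185
  class_1: TP=8, FP=6+0=6, FN=2+3=5 → 16/27 = 0.5926
  class_2: TP=5, FP=2+3=5, FN=3+0=3 → 10/18 = 0.5556
Highest is class 'class_1' with F1 score = 0.593.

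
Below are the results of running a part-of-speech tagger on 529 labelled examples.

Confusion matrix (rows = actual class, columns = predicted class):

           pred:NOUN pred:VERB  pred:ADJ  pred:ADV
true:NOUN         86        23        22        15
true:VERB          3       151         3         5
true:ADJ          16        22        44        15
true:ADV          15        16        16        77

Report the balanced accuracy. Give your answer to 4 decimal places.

Balanced accuracy = mean of per-class recall.
  NOUN: recall = 86/146 = 0.58904
  VERB: recall = 151/162 = 0.93210
  ADJ: recall = 44/97 = 0.45361
  ADV: recall = 77/124 = 0.62097
Mean = (0.58904 + 0.93210 + 0.45361 + 0.62097) / 4 = 0.6489

0.6489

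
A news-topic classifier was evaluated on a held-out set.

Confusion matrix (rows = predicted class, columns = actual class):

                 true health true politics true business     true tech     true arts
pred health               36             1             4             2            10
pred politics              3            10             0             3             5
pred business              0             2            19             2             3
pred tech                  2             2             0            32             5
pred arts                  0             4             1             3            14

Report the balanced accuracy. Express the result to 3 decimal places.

0.667

Balanced accuracy = mean of per-class recall.
  health: recall = 36/41 = 0.8780
  politics: recall = 10/19 = 0.5263
  business: recall = 19/24 = 0.7917
  tech: recall = 32/42 = 0.7619
  arts: recall = 14/37 = 0.3784
Mean = (0.8780 + 0.5263 + 0.7917 + 0.7619 + 0.3784) / 5 = 0.667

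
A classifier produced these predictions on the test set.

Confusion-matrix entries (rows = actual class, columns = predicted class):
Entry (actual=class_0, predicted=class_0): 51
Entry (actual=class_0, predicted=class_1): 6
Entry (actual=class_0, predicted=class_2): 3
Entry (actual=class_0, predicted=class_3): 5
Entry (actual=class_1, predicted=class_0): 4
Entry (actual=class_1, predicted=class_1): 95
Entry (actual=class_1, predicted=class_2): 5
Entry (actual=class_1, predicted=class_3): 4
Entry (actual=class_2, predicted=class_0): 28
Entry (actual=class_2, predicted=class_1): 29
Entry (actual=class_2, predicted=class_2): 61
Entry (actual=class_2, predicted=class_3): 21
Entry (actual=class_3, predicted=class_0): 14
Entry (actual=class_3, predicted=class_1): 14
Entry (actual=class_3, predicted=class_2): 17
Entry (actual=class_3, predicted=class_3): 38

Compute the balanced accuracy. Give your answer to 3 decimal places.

Balanced accuracy = mean of per-class recall.
  class_0: recall = 51/65 = 0.7846
  class_1: recall = 95/108 = 0.8796
  class_2: recall = 61/139 = 0.4388
  class_3: recall = 38/83 = 0.4578
Mean = (0.7846 + 0.8796 + 0.4388 + 0.4578) / 4 = 0.640

0.640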